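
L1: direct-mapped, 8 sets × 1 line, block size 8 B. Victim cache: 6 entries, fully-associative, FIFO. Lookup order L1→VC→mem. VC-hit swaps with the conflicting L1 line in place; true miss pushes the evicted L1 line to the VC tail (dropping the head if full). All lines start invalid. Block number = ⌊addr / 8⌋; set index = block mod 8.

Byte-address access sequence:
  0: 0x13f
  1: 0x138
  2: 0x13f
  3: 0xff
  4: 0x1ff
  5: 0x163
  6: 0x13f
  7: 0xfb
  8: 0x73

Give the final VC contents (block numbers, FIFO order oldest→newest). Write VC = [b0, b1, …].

0: 0x13f (blk 39, set 7) → MISS  vc=[]
1: 0x138 (blk 39, set 7) → L1-HIT  vc=[]
2: 0x13f (blk 39, set 7) → L1-HIT  vc=[]
3: 0xff (blk 31, set 7) → MISS  vc=[39]
4: 0x1ff (blk 63, set 7) → MISS  vc=[39, 31]
5: 0x163 (blk 44, set 4) → MISS  vc=[39, 31]
6: 0x13f (blk 39, set 7) → VC-HIT  vc=[63, 31]
7: 0xfb (blk 31, set 7) → VC-HIT  vc=[63, 39]
8: 0x73 (blk 14, set 6) → MISS  vc=[63, 39]

VC = [63, 39]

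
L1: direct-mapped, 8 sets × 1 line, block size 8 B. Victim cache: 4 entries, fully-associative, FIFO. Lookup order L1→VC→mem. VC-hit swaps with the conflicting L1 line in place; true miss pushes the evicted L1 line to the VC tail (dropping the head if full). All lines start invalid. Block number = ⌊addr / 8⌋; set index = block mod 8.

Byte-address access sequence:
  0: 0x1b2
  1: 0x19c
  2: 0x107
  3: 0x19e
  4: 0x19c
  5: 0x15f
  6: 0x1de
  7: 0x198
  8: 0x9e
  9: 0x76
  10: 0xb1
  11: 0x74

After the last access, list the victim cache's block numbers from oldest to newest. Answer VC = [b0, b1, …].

0: 0x1b2 (blk 54, set 6) → MISS  vc=[]
1: 0x19c (blk 51, set 3) → MISS  vc=[]
2: 0x107 (blk 32, set 0) → MISS  vc=[]
3: 0x19e (blk 51, set 3) → L1-HIT  vc=[]
4: 0x19c (blk 51, set 3) → L1-HIT  vc=[]
5: 0x15f (blk 43, set 3) → MISS  vc=[51]
6: 0x1de (blk 59, set 3) → MISS  vc=[51, 43]
7: 0x198 (blk 51, set 3) → VC-HIT  vc=[59, 43]
8: 0x9e (blk 19, set 3) → MISS  vc=[59, 43, 51]
9: 0x76 (blk 14, set 6) → MISS  vc=[59, 43, 51, 54]
10: 0xb1 (blk 22, set 6) → MISS  vc=[43, 51, 54, 14]
11: 0x74 (blk 14, set 6) → VC-HIT  vc=[43, 51, 54, 22]

VC = [43, 51, 54, 22]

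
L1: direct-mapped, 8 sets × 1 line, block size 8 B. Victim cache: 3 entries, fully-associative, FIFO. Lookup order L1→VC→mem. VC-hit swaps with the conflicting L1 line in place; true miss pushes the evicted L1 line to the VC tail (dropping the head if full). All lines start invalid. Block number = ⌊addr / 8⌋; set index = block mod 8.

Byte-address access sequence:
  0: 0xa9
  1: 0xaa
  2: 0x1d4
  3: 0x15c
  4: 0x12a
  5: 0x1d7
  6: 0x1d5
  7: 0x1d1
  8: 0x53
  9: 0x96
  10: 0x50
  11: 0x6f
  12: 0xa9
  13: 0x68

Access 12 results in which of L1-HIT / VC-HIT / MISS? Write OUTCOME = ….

OUTCOME = MISS

  [0] addr=0xa9 blk=21 s=5: MISS | VC []
  [1] addr=0xaa blk=21 s=5: L1-HIT | VC []
  [2] addr=0x1d4 blk=58 s=2: MISS | VC []
  [3] addr=0x15c blk=43 s=3: MISS | VC []
  [4] addr=0x12a blk=37 s=5: MISS | VC [21]
  [5] addr=0x1d7 blk=58 s=2: L1-HIT | VC [21]
  [6] addr=0x1d5 blk=58 s=2: L1-HIT | VC [21]
  [7] addr=0x1d1 blk=58 s=2: L1-HIT | VC [21]
  [8] addr=0x53 blk=10 s=2: MISS | VC [21, 58]
  [9] addr=0x96 blk=18 s=2: MISS | VC [21, 58, 10]
  [10] addr=0x50 blk=10 s=2: VC-HIT | VC [21, 58, 18]
  [11] addr=0x6f blk=13 s=5: MISS | VC [58, 18, 37]
  [12] addr=0xa9 blk=21 s=5: MISS | VC [18, 37, 13]
  [13] addr=0x68 blk=13 s=5: VC-HIT | VC [18, 37, 21]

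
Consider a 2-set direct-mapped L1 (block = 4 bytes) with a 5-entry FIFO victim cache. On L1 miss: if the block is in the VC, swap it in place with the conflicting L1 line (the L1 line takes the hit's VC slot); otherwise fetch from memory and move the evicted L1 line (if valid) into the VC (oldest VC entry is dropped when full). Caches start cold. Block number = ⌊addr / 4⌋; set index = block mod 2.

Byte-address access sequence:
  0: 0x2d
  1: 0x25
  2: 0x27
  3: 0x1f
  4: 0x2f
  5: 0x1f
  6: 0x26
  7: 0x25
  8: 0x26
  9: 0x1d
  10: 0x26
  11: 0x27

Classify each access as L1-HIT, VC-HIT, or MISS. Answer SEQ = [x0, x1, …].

SEQ = [MISS, MISS, L1-HIT, MISS, VC-HIT, VC-HIT, VC-HIT, L1-HIT, L1-HIT, VC-HIT, VC-HIT, L1-HIT]

  [0] addr=0x2d blk=11 s=1: MISS | VC []
  [1] addr=0x25 blk=9 s=1: MISS | VC [11]
  [2] addr=0x27 blk=9 s=1: L1-HIT | VC [11]
  [3] addr=0x1f blk=7 s=1: MISS | VC [11, 9]
  [4] addr=0x2f blk=11 s=1: VC-HIT | VC [7, 9]
  [5] addr=0x1f blk=7 s=1: VC-HIT | VC [11, 9]
  [6] addr=0x26 blk=9 s=1: VC-HIT | VC [11, 7]
  [7] addr=0x25 blk=9 s=1: L1-HIT | VC [11, 7]
  [8] addr=0x26 blk=9 s=1: L1-HIT | VC [11, 7]
  [9] addr=0x1d blk=7 s=1: VC-HIT | VC [11, 9]
  [10] addr=0x26 blk=9 s=1: VC-HIT | VC [11, 7]
  [11] addr=0x27 blk=9 s=1: L1-HIT | VC [11, 7]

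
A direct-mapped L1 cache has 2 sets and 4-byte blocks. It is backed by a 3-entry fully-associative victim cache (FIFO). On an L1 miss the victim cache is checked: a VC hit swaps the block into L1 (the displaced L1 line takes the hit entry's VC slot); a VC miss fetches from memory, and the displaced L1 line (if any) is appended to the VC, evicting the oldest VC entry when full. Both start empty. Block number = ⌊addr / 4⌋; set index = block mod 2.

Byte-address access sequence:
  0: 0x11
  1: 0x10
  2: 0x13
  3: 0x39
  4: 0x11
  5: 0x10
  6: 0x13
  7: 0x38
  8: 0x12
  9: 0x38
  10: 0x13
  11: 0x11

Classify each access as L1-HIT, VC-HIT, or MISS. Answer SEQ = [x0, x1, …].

SEQ = [MISS, L1-HIT, L1-HIT, MISS, VC-HIT, L1-HIT, L1-HIT, VC-HIT, VC-HIT, VC-HIT, VC-HIT, L1-HIT]

  [0] addr=0x11 blk=4 s=0: MISS | VC []
  [1] addr=0x10 blk=4 s=0: L1-HIT | VC []
  [2] addr=0x13 blk=4 s=0: L1-HIT | VC []
  [3] addr=0x39 blk=14 s=0: MISS | VC [4]
  [4] addr=0x11 blk=4 s=0: VC-HIT | VC [14]
  [5] addr=0x10 blk=4 s=0: L1-HIT | VC [14]
  [6] addr=0x13 blk=4 s=0: L1-HIT | VC [14]
  [7] addr=0x38 blk=14 s=0: VC-HIT | VC [4]
  [8] addr=0x12 blk=4 s=0: VC-HIT | VC [14]
  [9] addr=0x38 blk=14 s=0: VC-HIT | VC [4]
  [10] addr=0x13 blk=4 s=0: VC-HIT | VC [14]
  [11] addr=0x11 blk=4 s=0: L1-HIT | VC [14]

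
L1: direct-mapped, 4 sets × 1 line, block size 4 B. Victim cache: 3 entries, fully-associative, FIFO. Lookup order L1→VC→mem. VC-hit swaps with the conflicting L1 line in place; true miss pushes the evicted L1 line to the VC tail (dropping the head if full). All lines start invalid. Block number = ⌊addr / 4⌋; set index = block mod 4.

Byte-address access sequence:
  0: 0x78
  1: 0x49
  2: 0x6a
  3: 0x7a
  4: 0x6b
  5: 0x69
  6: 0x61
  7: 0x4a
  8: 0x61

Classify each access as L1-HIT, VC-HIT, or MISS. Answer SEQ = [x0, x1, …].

0: 0x78 (blk 30, set 2) → MISS  vc=[]
1: 0x49 (blk 18, set 2) → MISS  vc=[30]
2: 0x6a (blk 26, set 2) → MISS  vc=[30, 18]
3: 0x7a (blk 30, set 2) → VC-HIT  vc=[26, 18]
4: 0x6b (blk 26, set 2) → VC-HIT  vc=[30, 18]
5: 0x69 (blk 26, set 2) → L1-HIT  vc=[30, 18]
6: 0x61 (blk 24, set 0) → MISS  vc=[30, 18]
7: 0x4a (blk 18, set 2) → VC-HIT  vc=[30, 26]
8: 0x61 (blk 24, set 0) → L1-HIT  vc=[30, 26]

SEQ = [MISS, MISS, MISS, VC-HIT, VC-HIT, L1-HIT, MISS, VC-HIT, L1-HIT]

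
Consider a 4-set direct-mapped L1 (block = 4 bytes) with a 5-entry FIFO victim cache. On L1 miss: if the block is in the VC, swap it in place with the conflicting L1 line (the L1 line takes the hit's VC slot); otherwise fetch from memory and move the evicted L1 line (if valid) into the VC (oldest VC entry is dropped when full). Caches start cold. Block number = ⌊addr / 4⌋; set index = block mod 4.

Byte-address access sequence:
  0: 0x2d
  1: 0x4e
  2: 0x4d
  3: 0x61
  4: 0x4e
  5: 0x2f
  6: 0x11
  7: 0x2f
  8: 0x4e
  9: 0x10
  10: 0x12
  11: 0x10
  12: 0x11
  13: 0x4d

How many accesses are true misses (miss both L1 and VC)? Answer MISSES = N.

MISSES = 4

#0 0x2d→b11/s3 MISS; vc=[]
#1 0x4e→b19/s3 MISS; vc=[11]
#2 0x4d→b19/s3 L1-HIT; vc=[11]
#3 0x61→b24/s0 MISS; vc=[11]
#4 0x4e→b19/s3 L1-HIT; vc=[11]
#5 0x2f→b11/s3 VC-HIT; vc=[19]
#6 0x11→b4/s0 MISS; vc=[19,24]
#7 0x2f→b11/s3 L1-HIT; vc=[19,24]
#8 0x4e→b19/s3 VC-HIT; vc=[11,24]
#9 0x10→b4/s0 L1-HIT; vc=[11,24]
#10 0x12→b4/s0 L1-HIT; vc=[11,24]
#11 0x10→b4/s0 L1-HIT; vc=[11,24]
#12 0x11→b4/s0 L1-HIT; vc=[11,24]
#13 0x4d→b19/s3 L1-HIT; vc=[11,24]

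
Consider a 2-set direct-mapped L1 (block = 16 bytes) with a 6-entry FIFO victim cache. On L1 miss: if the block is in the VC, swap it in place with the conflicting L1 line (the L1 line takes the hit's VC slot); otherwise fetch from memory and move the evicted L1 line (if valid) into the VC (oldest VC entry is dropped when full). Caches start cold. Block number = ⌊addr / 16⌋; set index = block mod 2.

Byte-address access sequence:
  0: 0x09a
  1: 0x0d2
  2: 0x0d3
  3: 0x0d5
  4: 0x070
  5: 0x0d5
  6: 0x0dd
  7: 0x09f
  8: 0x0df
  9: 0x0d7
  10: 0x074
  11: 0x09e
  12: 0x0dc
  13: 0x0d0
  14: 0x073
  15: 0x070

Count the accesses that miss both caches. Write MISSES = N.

  [0] addr=0x9a blk=9 s=1: MISS | VC []
  [1] addr=0xd2 blk=13 s=1: MISS | VC [9]
  [2] addr=0xd3 blk=13 s=1: L1-HIT | VC [9]
  [3] addr=0xd5 blk=13 s=1: L1-HIT | VC [9]
  [4] addr=0x70 blk=7 s=1: MISS | VC [9, 13]
  [5] addr=0xd5 blk=13 s=1: VC-HIT | VC [9, 7]
  [6] addr=0xdd blk=13 s=1: L1-HIT | VC [9, 7]
  [7] addr=0x9f blk=9 s=1: VC-HIT | VC [13, 7]
  [8] addr=0xdf blk=13 s=1: VC-HIT | VC [9, 7]
  [9] addr=0xd7 blk=13 s=1: L1-HIT | VC [9, 7]
  [10] addr=0x74 blk=7 s=1: VC-HIT | VC [9, 13]
  [11] addr=0x9e blk=9 s=1: VC-HIT | VC [7, 13]
  [12] addr=0xdc blk=13 s=1: VC-HIT | VC [7, 9]
  [13] addr=0xd0 blk=13 s=1: L1-HIT | VC [7, 9]
  [14] addr=0x73 blk=7 s=1: VC-HIT | VC [13, 9]
  [15] addr=0x70 blk=7 s=1: L1-HIT | VC [13, 9]

MISSES = 3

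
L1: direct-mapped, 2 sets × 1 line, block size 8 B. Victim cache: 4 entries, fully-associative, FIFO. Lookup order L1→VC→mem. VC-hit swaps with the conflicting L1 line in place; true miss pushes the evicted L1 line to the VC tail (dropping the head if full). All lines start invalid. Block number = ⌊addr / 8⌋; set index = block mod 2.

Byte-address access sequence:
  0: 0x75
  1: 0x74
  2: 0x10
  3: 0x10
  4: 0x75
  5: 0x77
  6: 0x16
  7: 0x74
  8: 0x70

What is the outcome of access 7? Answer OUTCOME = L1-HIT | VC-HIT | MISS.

OUTCOME = VC-HIT

0: 0x75 (blk 14, set 0) → MISS  vc=[]
1: 0x74 (blk 14, set 0) → L1-HIT  vc=[]
2: 0x10 (blk 2, set 0) → MISS  vc=[14]
3: 0x10 (blk 2, set 0) → L1-HIT  vc=[14]
4: 0x75 (blk 14, set 0) → VC-HIT  vc=[2]
5: 0x77 (blk 14, set 0) → L1-HIT  vc=[2]
6: 0x16 (blk 2, set 0) → VC-HIT  vc=[14]
7: 0x74 (blk 14, set 0) → VC-HIT  vc=[2]
8: 0x70 (blk 14, set 0) → L1-HIT  vc=[2]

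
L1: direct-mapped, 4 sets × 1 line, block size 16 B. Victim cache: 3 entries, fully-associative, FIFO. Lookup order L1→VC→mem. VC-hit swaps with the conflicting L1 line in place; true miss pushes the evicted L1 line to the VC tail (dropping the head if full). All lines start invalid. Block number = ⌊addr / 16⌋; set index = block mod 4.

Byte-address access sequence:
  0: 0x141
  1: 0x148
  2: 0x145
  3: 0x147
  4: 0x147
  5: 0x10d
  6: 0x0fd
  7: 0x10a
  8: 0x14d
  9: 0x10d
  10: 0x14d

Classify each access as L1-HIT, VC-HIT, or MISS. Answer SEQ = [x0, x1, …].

SEQ = [MISS, L1-HIT, L1-HIT, L1-HIT, L1-HIT, MISS, MISS, L1-HIT, VC-HIT, VC-HIT, VC-HIT]

0: 0x141 (blk 20, set 0) → MISS  vc=[]
1: 0x148 (blk 20, set 0) → L1-HIT  vc=[]
2: 0x145 (blk 20, set 0) → L1-HIT  vc=[]
3: 0x147 (blk 20, set 0) → L1-HIT  vc=[]
4: 0x147 (blk 20, set 0) → L1-HIT  vc=[]
5: 0x10d (blk 16, set 0) → MISS  vc=[20]
6: 0xfd (blk 15, set 3) → MISS  vc=[20]
7: 0x10a (blk 16, set 0) → L1-HIT  vc=[20]
8: 0x14d (blk 20, set 0) → VC-HIT  vc=[16]
9: 0x10d (blk 16, set 0) → VC-HIT  vc=[20]
10: 0x14d (blk 20, set 0) → VC-HIT  vc=[16]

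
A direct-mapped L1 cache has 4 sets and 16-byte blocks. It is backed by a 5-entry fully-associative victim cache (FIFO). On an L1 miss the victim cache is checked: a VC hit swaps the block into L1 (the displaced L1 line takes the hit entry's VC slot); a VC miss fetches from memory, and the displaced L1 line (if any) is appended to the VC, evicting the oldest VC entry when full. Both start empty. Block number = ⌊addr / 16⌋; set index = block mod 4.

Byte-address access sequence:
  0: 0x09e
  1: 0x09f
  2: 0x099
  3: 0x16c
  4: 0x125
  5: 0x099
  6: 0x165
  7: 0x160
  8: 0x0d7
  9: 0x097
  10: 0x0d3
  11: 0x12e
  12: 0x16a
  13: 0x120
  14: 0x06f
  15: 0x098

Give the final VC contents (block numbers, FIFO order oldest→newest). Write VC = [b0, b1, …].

0: 0x9e (blk 9, set 1) → MISS  vc=[]
1: 0x9f (blk 9, set 1) → L1-HIT  vc=[]
2: 0x99 (blk 9, set 1) → L1-HIT  vc=[]
3: 0x16c (blk 22, set 2) → MISS  vc=[]
4: 0x125 (blk 18, set 2) → MISS  vc=[22]
5: 0x99 (blk 9, set 1) → L1-HIT  vc=[22]
6: 0x165 (blk 22, set 2) → VC-HIT  vc=[18]
7: 0x160 (blk 22, set 2) → L1-HIT  vc=[18]
8: 0xd7 (blk 13, set 1) → MISS  vc=[18, 9]
9: 0x97 (blk 9, set 1) → VC-HIT  vc=[18, 13]
10: 0xd3 (blk 13, set 1) → VC-HIT  vc=[18, 9]
11: 0x12e (blk 18, set 2) → VC-HIT  vc=[22, 9]
12: 0x16a (blk 22, set 2) → VC-HIT  vc=[18, 9]
13: 0x120 (blk 18, set 2) → VC-HIT  vc=[22, 9]
14: 0x6f (blk 6, set 2) → MISS  vc=[22, 9, 18]
15: 0x98 (blk 9, set 1) → VC-HIT  vc=[22, 13, 18]

VC = [22, 13, 18]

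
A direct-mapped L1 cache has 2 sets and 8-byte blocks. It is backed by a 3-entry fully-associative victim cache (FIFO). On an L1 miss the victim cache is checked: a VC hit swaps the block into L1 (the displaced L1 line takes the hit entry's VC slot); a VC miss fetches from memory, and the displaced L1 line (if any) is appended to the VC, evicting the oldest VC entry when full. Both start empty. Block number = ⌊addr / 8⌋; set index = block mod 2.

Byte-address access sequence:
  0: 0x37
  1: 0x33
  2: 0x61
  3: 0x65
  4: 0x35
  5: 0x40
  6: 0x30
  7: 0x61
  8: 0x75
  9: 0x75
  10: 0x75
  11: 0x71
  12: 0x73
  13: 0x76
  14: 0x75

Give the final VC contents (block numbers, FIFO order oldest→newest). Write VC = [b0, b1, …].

VC = [6, 8, 12]

  [0] addr=0x37 blk=6 s=0: MISS | VC []
  [1] addr=0x33 blk=6 s=0: L1-HIT | VC []
  [2] addr=0x61 blk=12 s=0: MISS | VC [6]
  [3] addr=0x65 blk=12 s=0: L1-HIT | VC [6]
  [4] addr=0x35 blk=6 s=0: VC-HIT | VC [12]
  [5] addr=0x40 blk=8 s=0: MISS | VC [12, 6]
  [6] addr=0x30 blk=6 s=0: VC-HIT | VC [12, 8]
  [7] addr=0x61 blk=12 s=0: VC-HIT | VC [6, 8]
  [8] addr=0x75 blk=14 s=0: MISS | VC [6, 8, 12]
  [9] addr=0x75 blk=14 s=0: L1-HIT | VC [6, 8, 12]
  [10] addr=0x75 blk=14 s=0: L1-HIT | VC [6, 8, 12]
  [11] addr=0x71 blk=14 s=0: L1-HIT | VC [6, 8, 12]
  [12] addr=0x73 blk=14 s=0: L1-HIT | VC [6, 8, 12]
  [13] addr=0x76 blk=14 s=0: L1-HIT | VC [6, 8, 12]
  [14] addr=0x75 blk=14 s=0: L1-HIT | VC [6, 8, 12]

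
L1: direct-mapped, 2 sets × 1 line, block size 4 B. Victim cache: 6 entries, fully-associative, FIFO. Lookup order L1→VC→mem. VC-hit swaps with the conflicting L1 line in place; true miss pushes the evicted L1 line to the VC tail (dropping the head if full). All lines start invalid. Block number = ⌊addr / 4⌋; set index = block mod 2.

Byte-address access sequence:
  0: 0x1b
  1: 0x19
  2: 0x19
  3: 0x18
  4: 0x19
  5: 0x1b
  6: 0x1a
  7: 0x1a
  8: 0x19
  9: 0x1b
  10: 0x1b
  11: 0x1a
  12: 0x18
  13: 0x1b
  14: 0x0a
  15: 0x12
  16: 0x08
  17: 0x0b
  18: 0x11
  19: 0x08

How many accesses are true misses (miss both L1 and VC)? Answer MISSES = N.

0: 0x1b (blk 6, set 0) → MISS  vc=[]
1: 0x19 (blk 6, set 0) → L1-HIT  vc=[]
2: 0x19 (blk 6, set 0) → L1-HIT  vc=[]
3: 0x18 (blk 6, set 0) → L1-HIT  vc=[]
4: 0x19 (blk 6, set 0) → L1-HIT  vc=[]
5: 0x1b (blk 6, set 0) → L1-HIT  vc=[]
6: 0x1a (blk 6, set 0) → L1-HIT  vc=[]
7: 0x1a (blk 6, set 0) → L1-HIT  vc=[]
8: 0x19 (blk 6, set 0) → L1-HIT  vc=[]
9: 0x1b (blk 6, set 0) → L1-HIT  vc=[]
10: 0x1b (blk 6, set 0) → L1-HIT  vc=[]
11: 0x1a (blk 6, set 0) → L1-HIT  vc=[]
12: 0x18 (blk 6, set 0) → L1-HIT  vc=[]
13: 0x1b (blk 6, set 0) → L1-HIT  vc=[]
14: 0xa (blk 2, set 0) → MISS  vc=[6]
15: 0x12 (blk 4, set 0) → MISS  vc=[6, 2]
16: 0x8 (blk 2, set 0) → VC-HIT  vc=[6, 4]
17: 0xb (blk 2, set 0) → L1-HIT  vc=[6, 4]
18: 0x11 (blk 4, set 0) → VC-HIT  vc=[6, 2]
19: 0x8 (blk 2, set 0) → VC-HIT  vc=[6, 4]

MISSES = 3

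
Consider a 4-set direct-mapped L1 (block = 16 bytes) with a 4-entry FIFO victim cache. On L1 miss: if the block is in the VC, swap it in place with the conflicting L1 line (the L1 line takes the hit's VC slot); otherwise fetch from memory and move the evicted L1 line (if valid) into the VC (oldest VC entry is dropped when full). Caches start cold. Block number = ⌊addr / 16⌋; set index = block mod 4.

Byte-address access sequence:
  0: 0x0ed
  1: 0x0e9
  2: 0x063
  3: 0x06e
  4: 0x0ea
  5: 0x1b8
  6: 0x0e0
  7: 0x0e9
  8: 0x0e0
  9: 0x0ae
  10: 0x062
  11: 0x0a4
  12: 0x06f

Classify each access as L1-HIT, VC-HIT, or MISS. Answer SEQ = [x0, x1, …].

  [0] addr=0xed blk=14 s=2: MISS | VC []
  [1] addr=0xe9 blk=14 s=2: L1-HIT | VC []
  [2] addr=0x63 blk=6 s=2: MISS | VC [14]
  [3] addr=0x6e blk=6 s=2: L1-HIT | VC [14]
  [4] addr=0xea blk=14 s=2: VC-HIT | VC [6]
  [5] addr=0x1b8 blk=27 s=3: MISS | VC [6]
  [6] addr=0xe0 blk=14 s=2: L1-HIT | VC [6]
  [7] addr=0xe9 blk=14 s=2: L1-HIT | VC [6]
  [8] addr=0xe0 blk=14 s=2: L1-HIT | VC [6]
  [9] addr=0xae blk=10 s=2: MISS | VC [6, 14]
  [10] addr=0x62 blk=6 s=2: VC-HIT | VC [10, 14]
  [11] addr=0xa4 blk=10 s=2: VC-HIT | VC [6, 14]
  [12] addr=0x6f blk=6 s=2: VC-HIT | VC [10, 14]

SEQ = [MISS, L1-HIT, MISS, L1-HIT, VC-HIT, MISS, L1-HIT, L1-HIT, L1-HIT, MISS, VC-HIT, VC-HIT, VC-HIT]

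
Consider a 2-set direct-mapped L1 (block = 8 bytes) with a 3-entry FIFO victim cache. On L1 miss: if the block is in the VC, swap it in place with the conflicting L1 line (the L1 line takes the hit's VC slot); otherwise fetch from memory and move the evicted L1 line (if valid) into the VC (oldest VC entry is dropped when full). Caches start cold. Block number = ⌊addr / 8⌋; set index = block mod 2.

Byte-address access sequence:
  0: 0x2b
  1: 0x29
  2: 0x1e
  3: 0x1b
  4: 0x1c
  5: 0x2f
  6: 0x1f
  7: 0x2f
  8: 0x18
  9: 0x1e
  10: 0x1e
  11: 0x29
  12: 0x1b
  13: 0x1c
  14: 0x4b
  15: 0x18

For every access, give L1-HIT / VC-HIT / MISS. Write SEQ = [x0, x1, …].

  [0] addr=0x2b blk=5 s=1: MISS | VC []
  [1] addr=0x29 blk=5 s=1: L1-HIT | VC []
  [2] addr=0x1e blk=3 s=1: MISS | VC [5]
  [3] addr=0x1b blk=3 s=1: L1-HIT | VC [5]
  [4] addr=0x1c blk=3 s=1: L1-HIT | VC [5]
  [5] addr=0x2f blk=5 s=1: VC-HIT | VC [3]
  [6] addr=0x1f blk=3 s=1: VC-HIT | VC [5]
  [7] addr=0x2f blk=5 s=1: VC-HIT | VC [3]
  [8] addr=0x18 blk=3 s=1: VC-HIT | VC [5]
  [9] addr=0x1e blk=3 s=1: L1-HIT | VC [5]
  [10] addr=0x1e blk=3 s=1: L1-HIT | VC [5]
  [11] addr=0x29 blk=5 s=1: VC-HIT | VC [3]
  [12] addr=0x1b blk=3 s=1: VC-HIT | VC [5]
  [13] addr=0x1c blk=3 s=1: L1-HIT | VC [5]
  [14] addr=0x4b blk=9 s=1: MISS | VC [5, 3]
  [15] addr=0x18 blk=3 s=1: VC-HIT | VC [5, 9]

SEQ = [MISS, L1-HIT, MISS, L1-HIT, L1-HIT, VC-HIT, VC-HIT, VC-HIT, VC-HIT, L1-HIT, L1-HIT, VC-HIT, VC-HIT, L1-HIT, MISS, VC-HIT]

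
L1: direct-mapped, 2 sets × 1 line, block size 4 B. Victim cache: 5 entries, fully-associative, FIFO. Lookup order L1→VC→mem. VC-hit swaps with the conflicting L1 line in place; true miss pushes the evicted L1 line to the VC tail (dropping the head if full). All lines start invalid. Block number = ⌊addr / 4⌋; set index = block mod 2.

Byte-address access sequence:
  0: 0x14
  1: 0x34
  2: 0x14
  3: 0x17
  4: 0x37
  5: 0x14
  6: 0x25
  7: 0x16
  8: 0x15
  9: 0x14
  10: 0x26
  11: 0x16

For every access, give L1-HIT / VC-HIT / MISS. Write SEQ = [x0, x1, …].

0: 0x14 (blk 5, set 1) → MISS  vc=[]
1: 0x34 (blk 13, set 1) → MISS  vc=[5]
2: 0x14 (blk 5, set 1) → VC-HIT  vc=[13]
3: 0x17 (blk 5, set 1) → L1-HIT  vc=[13]
4: 0x37 (blk 13, set 1) → VC-HIT  vc=[5]
5: 0x14 (blk 5, set 1) → VC-HIT  vc=[13]
6: 0x25 (blk 9, set 1) → MISS  vc=[13, 5]
7: 0x16 (blk 5, set 1) → VC-HIT  vc=[13, 9]
8: 0x15 (blk 5, set 1) → L1-HIT  vc=[13, 9]
9: 0x14 (blk 5, set 1) → L1-HIT  vc=[13, 9]
10: 0x26 (blk 9, set 1) → VC-HIT  vc=[13, 5]
11: 0x16 (blk 5, set 1) → VC-HIT  vc=[13, 9]

SEQ = [MISS, MISS, VC-HIT, L1-HIT, VC-HIT, VC-HIT, MISS, VC-HIT, L1-HIT, L1-HIT, VC-HIT, VC-HIT]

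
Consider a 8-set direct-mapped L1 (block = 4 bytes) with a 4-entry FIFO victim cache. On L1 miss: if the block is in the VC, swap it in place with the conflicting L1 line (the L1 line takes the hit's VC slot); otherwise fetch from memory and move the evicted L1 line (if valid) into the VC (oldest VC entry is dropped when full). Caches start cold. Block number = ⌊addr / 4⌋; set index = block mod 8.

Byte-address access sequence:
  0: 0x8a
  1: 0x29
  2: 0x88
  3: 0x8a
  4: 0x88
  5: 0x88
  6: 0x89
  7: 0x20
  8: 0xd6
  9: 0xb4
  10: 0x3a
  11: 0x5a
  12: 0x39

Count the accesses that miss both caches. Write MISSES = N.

MISSES = 7

0: 0x8a (blk 34, set 2) → MISS  vc=[]
1: 0x29 (blk 10, set 2) → MISS  vc=[34]
2: 0x88 (blk 34, set 2) → VC-HIT  vc=[10]
3: 0x8a (blk 34, set 2) → L1-HIT  vc=[10]
4: 0x88 (blk 34, set 2) → L1-HIT  vc=[10]
5: 0x88 (blk 34, set 2) → L1-HIT  vc=[10]
6: 0x89 (blk 34, set 2) → L1-HIT  vc=[10]
7: 0x20 (blk 8, set 0) → MISS  vc=[10]
8: 0xd6 (blk 53, set 5) → MISS  vc=[10]
9: 0xb4 (blk 45, set 5) → MISS  vc=[10, 53]
10: 0x3a (blk 14, set 6) → MISS  vc=[10, 53]
11: 0x5a (blk 22, set 6) → MISS  vc=[10, 53, 14]
12: 0x39 (blk 14, set 6) → VC-HIT  vc=[10, 53, 22]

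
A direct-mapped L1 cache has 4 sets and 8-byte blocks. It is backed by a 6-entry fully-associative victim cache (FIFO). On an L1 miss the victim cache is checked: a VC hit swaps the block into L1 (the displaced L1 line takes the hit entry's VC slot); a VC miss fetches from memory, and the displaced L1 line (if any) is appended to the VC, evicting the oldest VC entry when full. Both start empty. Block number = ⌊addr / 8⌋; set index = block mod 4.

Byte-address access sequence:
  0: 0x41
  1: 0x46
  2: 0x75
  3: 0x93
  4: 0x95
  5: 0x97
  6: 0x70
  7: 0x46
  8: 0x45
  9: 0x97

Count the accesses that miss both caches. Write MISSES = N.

0: 0x41 (blk 8, set 0) → MISS  vc=[]
1: 0x46 (blk 8, set 0) → L1-HIT  vc=[]
2: 0x75 (blk 14, set 2) → MISS  vc=[]
3: 0x93 (blk 18, set 2) → MISS  vc=[14]
4: 0x95 (blk 18, set 2) → L1-HIT  vc=[14]
5: 0x97 (blk 18, set 2) → L1-HIT  vc=[14]
6: 0x70 (blk 14, set 2) → VC-HIT  vc=[18]
7: 0x46 (blk 8, set 0) → L1-HIT  vc=[18]
8: 0x45 (blk 8, set 0) → L1-HIT  vc=[18]
9: 0x97 (blk 18, set 2) → VC-HIT  vc=[14]

MISSES = 3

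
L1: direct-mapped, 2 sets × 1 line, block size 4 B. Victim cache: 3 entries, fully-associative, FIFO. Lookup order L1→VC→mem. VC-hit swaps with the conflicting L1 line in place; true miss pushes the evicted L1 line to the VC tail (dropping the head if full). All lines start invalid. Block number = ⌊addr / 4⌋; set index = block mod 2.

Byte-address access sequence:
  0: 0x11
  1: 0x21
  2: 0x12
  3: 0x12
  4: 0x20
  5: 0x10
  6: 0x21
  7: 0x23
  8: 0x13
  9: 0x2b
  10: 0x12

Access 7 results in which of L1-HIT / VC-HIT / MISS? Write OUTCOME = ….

OUTCOME = L1-HIT

#0 0x11→b4/s0 MISS; vc=[]
#1 0x21→b8/s0 MISS; vc=[4]
#2 0x12→b4/s0 VC-HIT; vc=[8]
#3 0x12→b4/s0 L1-HIT; vc=[8]
#4 0x20→b8/s0 VC-HIT; vc=[4]
#5 0x10→b4/s0 VC-HIT; vc=[8]
#6 0x21→b8/s0 VC-HIT; vc=[4]
#7 0x23→b8/s0 L1-HIT; vc=[4]
#8 0x13→b4/s0 VC-HIT; vc=[8]
#9 0x2b→b10/s0 MISS; vc=[8,4]
#10 0x12→b4/s0 VC-HIT; vc=[8,10]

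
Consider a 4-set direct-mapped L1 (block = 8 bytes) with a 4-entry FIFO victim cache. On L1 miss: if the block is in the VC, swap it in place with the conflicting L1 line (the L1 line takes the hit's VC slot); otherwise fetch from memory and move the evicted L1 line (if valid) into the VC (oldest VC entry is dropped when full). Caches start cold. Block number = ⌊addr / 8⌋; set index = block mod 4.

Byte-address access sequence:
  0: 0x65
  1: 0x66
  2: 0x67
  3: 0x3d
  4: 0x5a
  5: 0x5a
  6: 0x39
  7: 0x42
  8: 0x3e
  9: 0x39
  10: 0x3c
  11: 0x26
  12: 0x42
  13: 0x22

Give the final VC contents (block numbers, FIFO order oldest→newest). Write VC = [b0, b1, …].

VC = [11, 12, 8]

0: 0x65 (blk 12, set 0) → MISS  vc=[]
1: 0x66 (blk 12, set 0) → L1-HIT  vc=[]
2: 0x67 (blk 12, set 0) → L1-HIT  vc=[]
3: 0x3d (blk 7, set 3) → MISS  vc=[]
4: 0x5a (blk 11, set 3) → MISS  vc=[7]
5: 0x5a (blk 11, set 3) → L1-HIT  vc=[7]
6: 0x39 (blk 7, set 3) → VC-HIT  vc=[11]
7: 0x42 (blk 8, set 0) → MISS  vc=[11, 12]
8: 0x3e (blk 7, set 3) → L1-HIT  vc=[11, 12]
9: 0x39 (blk 7, set 3) → L1-HIT  vc=[11, 12]
10: 0x3c (blk 7, set 3) → L1-HIT  vc=[11, 12]
11: 0x26 (blk 4, set 0) → MISS  vc=[11, 12, 8]
12: 0x42 (blk 8, set 0) → VC-HIT  vc=[11, 12, 4]
13: 0x22 (blk 4, set 0) → VC-HIT  vc=[11, 12, 8]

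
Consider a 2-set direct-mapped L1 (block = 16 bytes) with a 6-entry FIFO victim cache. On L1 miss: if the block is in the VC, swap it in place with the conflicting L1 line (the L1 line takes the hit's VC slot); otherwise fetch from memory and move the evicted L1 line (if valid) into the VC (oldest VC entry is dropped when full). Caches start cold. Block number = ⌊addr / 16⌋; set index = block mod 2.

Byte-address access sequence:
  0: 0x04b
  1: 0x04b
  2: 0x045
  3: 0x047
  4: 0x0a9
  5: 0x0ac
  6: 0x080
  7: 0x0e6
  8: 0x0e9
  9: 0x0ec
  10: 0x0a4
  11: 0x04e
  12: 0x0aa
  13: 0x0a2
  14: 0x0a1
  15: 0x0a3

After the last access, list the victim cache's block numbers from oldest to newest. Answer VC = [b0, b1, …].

VC = [4, 14, 8]

#0 0x4b→b4/s0 MISS; vc=[]
#1 0x4b→b4/s0 L1-HIT; vc=[]
#2 0x45→b4/s0 L1-HIT; vc=[]
#3 0x47→b4/s0 L1-HIT; vc=[]
#4 0xa9→b10/s0 MISS; vc=[4]
#5 0xac→b10/s0 L1-HIT; vc=[4]
#6 0x80→b8/s0 MISS; vc=[4,10]
#7 0xe6→b14/s0 MISS; vc=[4,10,8]
#8 0xe9→b14/s0 L1-HIT; vc=[4,10,8]
#9 0xec→b14/s0 L1-HIT; vc=[4,10,8]
#10 0xa4→b10/s0 VC-HIT; vc=[4,14,8]
#11 0x4e→b4/s0 VC-HIT; vc=[10,14,8]
#12 0xaa→b10/s0 VC-HIT; vc=[4,14,8]
#13 0xa2→b10/s0 L1-HIT; vc=[4,14,8]
#14 0xa1→b10/s0 L1-HIT; vc=[4,14,8]
#15 0xa3→b10/s0 L1-HIT; vc=[4,14,8]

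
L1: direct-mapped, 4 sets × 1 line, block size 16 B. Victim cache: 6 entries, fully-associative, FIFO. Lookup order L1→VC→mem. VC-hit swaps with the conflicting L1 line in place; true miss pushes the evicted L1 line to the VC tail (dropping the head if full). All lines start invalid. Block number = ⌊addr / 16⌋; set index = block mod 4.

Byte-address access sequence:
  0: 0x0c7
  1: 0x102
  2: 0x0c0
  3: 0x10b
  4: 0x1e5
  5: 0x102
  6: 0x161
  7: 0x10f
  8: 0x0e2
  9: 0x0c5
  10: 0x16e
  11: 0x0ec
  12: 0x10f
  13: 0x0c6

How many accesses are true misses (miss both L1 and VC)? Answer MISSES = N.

MISSES = 5

#0 0xc7→b12/s0 MISS; vc=[]
#1 0x102→b16/s0 MISS; vc=[12]
#2 0xc0→b12/s0 VC-HIT; vc=[16]
#3 0x10b→b16/s0 VC-HIT; vc=[12]
#4 0x1e5→b30/s2 MISS; vc=[12]
#5 0x102→b16/s0 L1-HIT; vc=[12]
#6 0x161→b22/s2 MISS; vc=[12,30]
#7 0x10f→b16/s0 L1-HIT; vc=[12,30]
#8 0xe2→b14/s2 MISS; vc=[12,30,22]
#9 0xc5→b12/s0 VC-HIT; vc=[16,30,22]
#10 0x16e→b22/s2 VC-HIT; vc=[16,30,14]
#11 0xec→b14/s2 VC-HIT; vc=[16,30,22]
#12 0x10f→b16/s0 VC-HIT; vc=[12,30,22]
#13 0xc6→b12/s0 VC-HIT; vc=[16,30,22]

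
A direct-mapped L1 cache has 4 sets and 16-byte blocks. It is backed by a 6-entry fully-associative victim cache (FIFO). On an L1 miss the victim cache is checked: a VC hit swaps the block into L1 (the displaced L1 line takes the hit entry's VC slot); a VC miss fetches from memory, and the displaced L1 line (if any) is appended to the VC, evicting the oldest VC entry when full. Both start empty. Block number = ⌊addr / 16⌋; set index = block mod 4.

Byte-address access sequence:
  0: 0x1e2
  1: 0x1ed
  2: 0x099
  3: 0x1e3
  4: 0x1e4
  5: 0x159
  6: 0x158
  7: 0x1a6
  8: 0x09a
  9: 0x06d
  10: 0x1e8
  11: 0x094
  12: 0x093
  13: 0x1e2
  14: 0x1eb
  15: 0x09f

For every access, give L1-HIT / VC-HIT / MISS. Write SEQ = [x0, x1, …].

0: 0x1e2 (blk 30, set 2) → MISS  vc=[]
1: 0x1ed (blk 30, set 2) → L1-HIT  vc=[]
2: 0x99 (blk 9, set 1) → MISS  vc=[]
3: 0x1e3 (blk 30, set 2) → L1-HIT  vc=[]
4: 0x1e4 (blk 30, set 2) → L1-HIT  vc=[]
5: 0x159 (blk 21, set 1) → MISS  vc=[9]
6: 0x158 (blk 21, set 1) → L1-HIT  vc=[9]
7: 0x1a6 (blk 26, set 2) → MISS  vc=[9, 30]
8: 0x9a (blk 9, set 1) → VC-HIT  vc=[21, 30]
9: 0x6d (blk 6, set 2) → MISS  vc=[21, 30, 26]
10: 0x1e8 (blk 30, set 2) → VC-HIT  vc=[21, 6, 26]
11: 0x94 (blk 9, set 1) → L1-HIT  vc=[21, 6, 26]
12: 0x93 (blk 9, set 1) → L1-HIT  vc=[21, 6, 26]
13: 0x1e2 (blk 30, set 2) → L1-HIT  vc=[21, 6, 26]
14: 0x1eb (blk 30, set 2) → L1-HIT  vc=[21, 6, 26]
15: 0x9f (blk 9, set 1) → L1-HIT  vc=[21, 6, 26]

SEQ = [MISS, L1-HIT, MISS, L1-HIT, L1-HIT, MISS, L1-HIT, MISS, VC-HIT, MISS, VC-HIT, L1-HIT, L1-HIT, L1-HIT, L1-HIT, L1-HIT]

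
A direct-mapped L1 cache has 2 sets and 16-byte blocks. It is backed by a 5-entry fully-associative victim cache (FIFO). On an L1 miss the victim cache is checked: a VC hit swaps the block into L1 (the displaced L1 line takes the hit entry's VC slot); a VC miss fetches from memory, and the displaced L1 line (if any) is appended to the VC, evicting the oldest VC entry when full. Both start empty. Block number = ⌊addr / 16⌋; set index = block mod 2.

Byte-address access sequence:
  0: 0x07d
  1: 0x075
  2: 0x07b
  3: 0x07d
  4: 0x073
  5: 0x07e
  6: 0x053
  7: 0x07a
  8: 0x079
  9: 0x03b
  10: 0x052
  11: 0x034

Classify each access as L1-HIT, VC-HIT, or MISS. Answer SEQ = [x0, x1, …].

SEQ = [MISS, L1-HIT, L1-HIT, L1-HIT, L1-HIT, L1-HIT, MISS, VC-HIT, L1-HIT, MISS, VC-HIT, VC-HIT]

0: 0x7d (blk 7, set 1) → MISS  vc=[]
1: 0x75 (blk 7, set 1) → L1-HIT  vc=[]
2: 0x7b (blk 7, set 1) → L1-HIT  vc=[]
3: 0x7d (blk 7, set 1) → L1-HIT  vc=[]
4: 0x73 (blk 7, set 1) → L1-HIT  vc=[]
5: 0x7e (blk 7, set 1) → L1-HIT  vc=[]
6: 0x53 (blk 5, set 1) → MISS  vc=[7]
7: 0x7a (blk 7, set 1) → VC-HIT  vc=[5]
8: 0x79 (blk 7, set 1) → L1-HIT  vc=[5]
9: 0x3b (blk 3, set 1) → MISS  vc=[5, 7]
10: 0x52 (blk 5, set 1) → VC-HIT  vc=[3, 7]
11: 0x34 (blk 3, set 1) → VC-HIT  vc=[5, 7]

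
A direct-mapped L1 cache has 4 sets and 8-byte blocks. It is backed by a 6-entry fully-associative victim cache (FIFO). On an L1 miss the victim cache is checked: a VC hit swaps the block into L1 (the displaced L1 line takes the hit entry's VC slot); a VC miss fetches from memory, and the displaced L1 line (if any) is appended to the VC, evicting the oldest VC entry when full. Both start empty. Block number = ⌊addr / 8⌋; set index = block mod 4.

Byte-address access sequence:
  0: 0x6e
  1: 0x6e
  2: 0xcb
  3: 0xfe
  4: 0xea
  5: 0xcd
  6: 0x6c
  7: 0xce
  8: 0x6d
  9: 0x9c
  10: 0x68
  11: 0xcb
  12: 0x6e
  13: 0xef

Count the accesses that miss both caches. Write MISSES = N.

0: 0x6e (blk 13, set 1) → MISS  vc=[]
1: 0x6e (blk 13, set 1) → L1-HIT  vc=[]
2: 0xcb (blk 25, set 1) → MISS  vc=[13]
3: 0xfe (blk 31, set 3) → MISS  vc=[13]
4: 0xea (blk 29, set 1) → MISS  vc=[13, 25]
5: 0xcd (blk 25, set 1) → VC-HIT  vc=[13, 29]
6: 0x6c (blk 13, set 1) → VC-HIT  vc=[25, 29]
7: 0xce (blk 25, set 1) → VC-HIT  vc=[13, 29]
8: 0x6d (blk 13, set 1) → VC-HIT  vc=[25, 29]
9: 0x9c (blk 19, set 3) → MISS  vc=[25, 29, 31]
10: 0x68 (blk 13, set 1) → L1-HIT  vc=[25, 29, 31]
11: 0xcb (blk 25, set 1) → VC-HIT  vc=[13, 29, 31]
12: 0x6e (blk 13, set 1) → VC-HIT  vc=[25, 29, 31]
13: 0xef (blk 29, set 1) → VC-HIT  vc=[25, 13, 31]

MISSES = 5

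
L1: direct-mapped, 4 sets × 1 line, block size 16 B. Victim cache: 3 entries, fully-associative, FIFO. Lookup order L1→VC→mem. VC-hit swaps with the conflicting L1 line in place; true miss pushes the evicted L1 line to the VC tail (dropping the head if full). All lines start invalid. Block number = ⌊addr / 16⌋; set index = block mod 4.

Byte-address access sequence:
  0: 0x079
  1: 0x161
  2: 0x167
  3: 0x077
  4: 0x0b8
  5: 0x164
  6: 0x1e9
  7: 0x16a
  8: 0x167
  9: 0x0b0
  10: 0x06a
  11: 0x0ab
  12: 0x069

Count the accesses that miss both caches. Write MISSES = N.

MISSES = 6

  [0] addr=0x79 blk=7 s=3: MISS | VC []
  [1] addr=0x161 blk=22 s=2: MISS | VC []
  [2] addr=0x167 blk=22 s=2: L1-HIT | VC []
  [3] addr=0x77 blk=7 s=3: L1-HIT | VC []
  [4] addr=0xb8 blk=11 s=3: MISS | VC [7]
  [5] addr=0x164 blk=22 s=2: L1-HIT | VC [7]
  [6] addr=0x1e9 blk=30 s=2: MISS | VC [7, 22]
  [7] addr=0x16a blk=22 s=2: VC-HIT | VC [7, 30]
  [8] addr=0x167 blk=22 s=2: L1-HIT | VC [7, 30]
  [9] addr=0xb0 blk=11 s=3: L1-HIT | VC [7, 30]
  [10] addr=0x6a blk=6 s=2: MISS | VC [7, 30, 22]
  [11] addr=0xab blk=10 s=2: MISS | VC [30, 22, 6]
  [12] addr=0x69 blk=6 s=2: VC-HIT | VC [30, 22, 10]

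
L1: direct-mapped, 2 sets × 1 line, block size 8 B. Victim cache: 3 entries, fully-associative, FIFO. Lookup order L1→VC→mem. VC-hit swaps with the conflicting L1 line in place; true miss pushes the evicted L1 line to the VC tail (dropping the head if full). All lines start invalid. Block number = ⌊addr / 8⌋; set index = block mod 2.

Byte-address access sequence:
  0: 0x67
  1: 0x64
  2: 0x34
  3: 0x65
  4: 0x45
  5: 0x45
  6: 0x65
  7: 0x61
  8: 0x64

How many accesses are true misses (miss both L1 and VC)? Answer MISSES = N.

  [0] addr=0x67 blk=12 s=0: MISS | VC []
  [1] addr=0x64 blk=12 s=0: L1-HIT | VC []
  [2] addr=0x34 blk=6 s=0: MISS | VC [12]
  [3] addr=0x65 blk=12 s=0: VC-HIT | VC [6]
  [4] addr=0x45 blk=8 s=0: MISS | VC [6, 12]
  [5] addr=0x45 blk=8 s=0: L1-HIT | VC [6, 12]
  [6] addr=0x65 blk=12 s=0: VC-HIT | VC [6, 8]
  [7] addr=0x61 blk=12 s=0: L1-HIT | VC [6, 8]
  [8] addr=0x64 blk=12 s=0: L1-HIT | VC [6, 8]

MISSES = 3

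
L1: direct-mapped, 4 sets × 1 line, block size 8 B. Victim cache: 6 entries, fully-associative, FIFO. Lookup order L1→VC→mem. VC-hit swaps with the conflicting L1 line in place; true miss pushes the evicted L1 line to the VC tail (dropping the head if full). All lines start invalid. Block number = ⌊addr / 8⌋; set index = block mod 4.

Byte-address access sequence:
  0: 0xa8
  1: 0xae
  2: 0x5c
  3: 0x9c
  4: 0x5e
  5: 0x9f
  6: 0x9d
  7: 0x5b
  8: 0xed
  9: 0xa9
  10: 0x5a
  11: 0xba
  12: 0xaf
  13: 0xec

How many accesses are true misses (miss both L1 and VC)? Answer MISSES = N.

#0 0xa8→b21/s1 MISS; vc=[]
#1 0xae→b21/s1 L1-HIT; vc=[]
#2 0x5c→b11/s3 MISS; vc=[]
#3 0x9c→b19/s3 MISS; vc=[11]
#4 0x5e→b11/s3 VC-HIT; vc=[19]
#5 0x9f→b19/s3 VC-HIT; vc=[11]
#6 0x9d→b19/s3 L1-HIT; vc=[11]
#7 0x5b→b11/s3 VC-HIT; vc=[19]
#8 0xed→b29/s1 MISS; vc=[19,21]
#9 0xa9→b21/s1 VC-HIT; vc=[19,29]
#10 0x5a→b11/s3 L1-HIT; vc=[19,29]
#11 0xba→b23/s3 MISS; vc=[19,29,11]
#12 0xaf→b21/s1 L1-HIT; vc=[19,29,11]
#13 0xec→b29/s1 VC-HIT; vc=[19,21,11]

MISSES = 5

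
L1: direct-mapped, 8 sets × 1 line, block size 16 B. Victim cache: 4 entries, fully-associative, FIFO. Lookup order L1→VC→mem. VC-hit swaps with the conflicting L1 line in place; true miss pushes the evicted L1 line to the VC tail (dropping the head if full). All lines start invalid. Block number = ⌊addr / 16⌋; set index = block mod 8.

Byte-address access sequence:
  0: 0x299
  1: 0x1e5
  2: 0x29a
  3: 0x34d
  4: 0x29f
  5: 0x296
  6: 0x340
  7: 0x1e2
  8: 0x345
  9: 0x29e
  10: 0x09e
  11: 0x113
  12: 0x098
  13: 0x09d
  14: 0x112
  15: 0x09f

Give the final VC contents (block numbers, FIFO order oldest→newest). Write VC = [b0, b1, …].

VC = [41, 17]

0: 0x299 (blk 41, set 1) → MISS  vc=[]
1: 0x1e5 (blk 30, set 6) → MISS  vc=[]
2: 0x29a (blk 41, set 1) → L1-HIT  vc=[]
3: 0x34d (blk 52, set 4) → MISS  vc=[]
4: 0x29f (blk 41, set 1) → L1-HIT  vc=[]
5: 0x296 (blk 41, set 1) → L1-HIT  vc=[]
6: 0x340 (blk 52, set 4) → L1-HIT  vc=[]
7: 0x1e2 (blk 30, set 6) → L1-HIT  vc=[]
8: 0x345 (blk 52, set 4) → L1-HIT  vc=[]
9: 0x29e (blk 41, set 1) → L1-HIT  vc=[]
10: 0x9e (blk 9, set 1) → MISS  vc=[41]
11: 0x113 (blk 17, set 1) → MISS  vc=[41, 9]
12: 0x98 (blk 9, set 1) → VC-HIT  vc=[41, 17]
13: 0x9d (blk 9, set 1) → L1-HIT  vc=[41, 17]
14: 0x112 (blk 17, set 1) → VC-HIT  vc=[41, 9]
15: 0x9f (blk 9, set 1) → VC-HIT  vc=[41, 17]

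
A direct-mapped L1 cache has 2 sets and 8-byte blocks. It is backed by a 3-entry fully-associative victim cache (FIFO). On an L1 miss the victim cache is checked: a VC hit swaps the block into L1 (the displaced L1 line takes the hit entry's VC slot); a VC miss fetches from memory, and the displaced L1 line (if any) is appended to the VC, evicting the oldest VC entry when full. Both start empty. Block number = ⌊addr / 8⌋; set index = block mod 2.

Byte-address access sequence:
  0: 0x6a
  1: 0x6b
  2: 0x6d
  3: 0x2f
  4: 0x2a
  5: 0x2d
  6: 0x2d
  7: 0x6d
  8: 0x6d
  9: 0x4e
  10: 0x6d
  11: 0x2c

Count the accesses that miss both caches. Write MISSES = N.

#0 0x6a→b13/s1 MISS; vc=[]
#1 0x6b→b13/s1 L1-HIT; vc=[]
#2 0x6d→b13/s1 L1-HIT; vc=[]
#3 0x2f→b5/s1 MISS; vc=[13]
#4 0x2a→b5/s1 L1-HIT; vc=[13]
#5 0x2d→b5/s1 L1-HIT; vc=[13]
#6 0x2d→b5/s1 L1-HIT; vc=[13]
#7 0x6d→b13/s1 VC-HIT; vc=[5]
#8 0x6d→b13/s1 L1-HIT; vc=[5]
#9 0x4e→b9/s1 MISS; vc=[5,13]
#10 0x6d→b13/s1 VC-HIT; vc=[5,9]
#11 0x2c→b5/s1 VC-HIT; vc=[13,9]

MISSES = 3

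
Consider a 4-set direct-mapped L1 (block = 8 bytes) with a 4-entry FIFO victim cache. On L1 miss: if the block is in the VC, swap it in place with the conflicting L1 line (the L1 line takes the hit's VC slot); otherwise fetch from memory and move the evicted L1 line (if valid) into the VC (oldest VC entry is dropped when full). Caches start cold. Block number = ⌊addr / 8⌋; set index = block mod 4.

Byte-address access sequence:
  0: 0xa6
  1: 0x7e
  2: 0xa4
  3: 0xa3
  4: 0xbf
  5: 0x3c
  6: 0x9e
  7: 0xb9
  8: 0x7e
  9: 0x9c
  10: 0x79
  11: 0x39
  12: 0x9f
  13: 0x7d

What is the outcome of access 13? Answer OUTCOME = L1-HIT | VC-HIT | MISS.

#0 0xa6→b20/s0 MISS; vc=[]
#1 0x7e→b15/s3 MISS; vc=[]
#2 0xa4→b20/s0 L1-HIT; vc=[]
#3 0xa3→b20/s0 L1-HIT; vc=[]
#4 0xbf→b23/s3 MISS; vc=[15]
#5 0x3c→b7/s3 MISS; vc=[15,23]
#6 0x9e→b19/s3 MISS; vc=[15,23,7]
#7 0xb9→b23/s3 VC-HIT; vc=[15,19,7]
#8 0x7e→b15/s3 VC-HIT; vc=[23,19,7]
#9 0x9c→b19/s3 VC-HIT; vc=[23,15,7]
#10 0x79→b15/s3 VC-HIT; vc=[23,19,7]
#11 0x39→b7/s3 VC-HIT; vc=[23,19,15]
#12 0x9f→b19/s3 VC-HIT; vc=[23,7,15]
#13 0x7d→b15/s3 VC-HIT; vc=[23,7,19]

OUTCOME = VC-HIT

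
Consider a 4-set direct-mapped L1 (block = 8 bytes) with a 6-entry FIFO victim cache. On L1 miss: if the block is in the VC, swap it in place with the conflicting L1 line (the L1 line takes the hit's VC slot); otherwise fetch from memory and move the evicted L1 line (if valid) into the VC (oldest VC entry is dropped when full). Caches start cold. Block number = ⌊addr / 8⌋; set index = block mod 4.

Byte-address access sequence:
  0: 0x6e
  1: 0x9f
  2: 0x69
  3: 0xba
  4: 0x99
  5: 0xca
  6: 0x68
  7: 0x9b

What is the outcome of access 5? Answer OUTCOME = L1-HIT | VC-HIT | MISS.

OUTCOME = MISS

0: 0x6e (blk 13, set 1) → MISS  vc=[]
1: 0x9f (blk 19, set 3) → MISS  vc=[]
2: 0x69 (blk 13, set 1) → L1-HIT  vc=[]
3: 0xba (blk 23, set 3) → MISS  vc=[19]
4: 0x99 (blk 19, set 3) → VC-HIT  vc=[23]
5: 0xca (blk 25, set 1) → MISS  vc=[23, 13]
6: 0x68 (blk 13, set 1) → VC-HIT  vc=[23, 25]
7: 0x9b (blk 19, set 3) → L1-HIT  vc=[23, 25]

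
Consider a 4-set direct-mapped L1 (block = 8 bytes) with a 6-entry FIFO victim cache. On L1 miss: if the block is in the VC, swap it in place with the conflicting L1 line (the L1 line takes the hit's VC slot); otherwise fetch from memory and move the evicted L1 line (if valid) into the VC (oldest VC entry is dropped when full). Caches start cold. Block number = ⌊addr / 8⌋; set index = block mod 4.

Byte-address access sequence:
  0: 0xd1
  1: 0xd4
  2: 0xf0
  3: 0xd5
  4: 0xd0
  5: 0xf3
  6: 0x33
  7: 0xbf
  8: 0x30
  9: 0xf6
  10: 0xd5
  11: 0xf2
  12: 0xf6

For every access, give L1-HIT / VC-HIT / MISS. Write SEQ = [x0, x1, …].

  [0] addr=0xd1 blk=26 s=2: MISS | VC []
  [1] addr=0xd4 blk=26 s=2: L1-HIT | VC []
  [2] addr=0xf0 blk=30 s=2: MISS | VC [26]
  [3] addr=0xd5 blk=26 s=2: VC-HIT | VC [30]
  [4] addr=0xd0 blk=26 s=2: L1-HIT | VC [30]
  [5] addr=0xf3 blk=30 s=2: VC-HIT | VC [26]
  [6] addr=0x33 blk=6 s=2: MISS | VC [26, 30]
  [7] addr=0xbf blk=23 s=3: MISS | VC [26, 30]
  [8] addr=0x30 blk=6 s=2: L1-HIT | VC [26, 30]
  [9] addr=0xf6 blk=30 s=2: VC-HIT | VC [26, 6]
  [10] addr=0xd5 blk=26 s=2: VC-HIT | VC [30, 6]
  [11] addr=0xf2 blk=30 s=2: VC-HIT | VC [26, 6]
  [12] addr=0xf6 blk=30 s=2: L1-HIT | VC [26, 6]

SEQ = [MISS, L1-HIT, MISS, VC-HIT, L1-HIT, VC-HIT, MISS, MISS, L1-HIT, VC-HIT, VC-HIT, VC-HIT, L1-HIT]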